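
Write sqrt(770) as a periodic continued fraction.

[27; (1, 2, 1, 54)]

Write x_i = (sqrt(770) + m_i)/d_i with (m_0, d_0) = (0, 1). a_0 = floor(sqrt(770)) = 27, since 27^2 = 729 <= 770 < 784 = 28^2.
Iterate m_{i+1} = d_i*a_i - m_i, d_{i+1} = (770 - m_{i+1}^2)/d_i, a_{i+1} = floor((a_0 + m_{i+1})/d_{i+1}):
  m_1 = 1*27 - 0 = 27, d_1 = (770 - 27^2)/1 = 41/1 = 41, a_1 = floor((27 + 27)/41) = 1.
  m_2 = 41*1 - 27 = 14, d_2 = (770 - 14^2)/41 = 574/41 = 14, a_2 = floor((27 + 14)/14) = 2.
  m_3 = 14*2 - 14 = 14, d_3 = (770 - 14^2)/14 = 574/14 = 41, a_3 = floor((27 + 14)/41) = 1.
  m_4 = 41*1 - 14 = 27, d_4 = (770 - 27^2)/41 = 41/41 = 1, a_4 = floor((27 + 27)/1) = 54.
  m_5 = 1*54 - 27 = 27, d_5 = (770 - 27^2)/1 = 41/1 = 41: (m_5, d_5) = (m_1, d_1) = (27, 41), so from here the quotients repeat a_1, ..., a_4; the period length is 4.
Hence the expansion of sqrt(770) is a_0 = 27 followed by the repeating block 1, 2, 1, 54 (period 4).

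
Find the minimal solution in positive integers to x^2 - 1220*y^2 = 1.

(x, y) = (489, 14)

First expand sqrt(1220) as a continued fraction. With x_i = (sqrt(1220) + m_i)/d_i and (m_0, d_0) = (0, 1): a_0 = floor(sqrt(1220)) = 34, since 34^2 = 1156 <= 1220 < 1225 = 35^2.
Iterate m_{i+1} = d_i*a_i - m_i, d_{i+1} = (1220 - m_{i+1}^2)/d_i, a_{i+1} = floor((a_0 + m_{i+1})/d_{i+1}):
  m_1 = 1*34 - 0 = 34, d_1 = (1220 - 34^2)/1 = 64/1 = 64, a_1 = floor((34 + 34)/64) = 1.
  m_2 = 64*1 - 34 = 30, d_2 = (1220 - 30^2)/64 = 320/64 = 5, a_2 = floor((34 + 30)/5) = 12.
  m_3 = 5*12 - 30 = 30, d_3 = (1220 - 30^2)/5 = 320/5 = 64, a_3 = floor((34 + 30)/64) = 1.
  m_4 = 64*1 - 30 = 34, d_4 = (1220 - 34^2)/64 = 64/64 = 1, a_4 = floor((34 + 34)/1) = 68.
  m_5 = 1*68 - 34 = 34, d_5 = (1220 - 34^2)/1 = 64/1 = 64: (m_5, d_5) = (m_1, d_1) = (34, 64), so from here the quotients repeat a_1, ..., a_4; the period length is 4.
So sqrt(1220) = [34; (1, 12, 1, 68)] with period length k = 4.
k is even, so the fundamental solution of x^2 - 1220y^2 = 1 is (p_{k-1}, q_{k-1}) = (p_3, q_3); compute convergents through index 3.
Convergents (p_i = a_i*p_{i-1} + p_{i-2}, q_i = a_i*q_{i-1} + q_{i-2} with p_{-2}=0, p_{-1}=1, q_{-2}=1, q_{-1}=0):
  i=0: a_0=34, p_0 = 34*1 + 0 = 34, q_0 = 34*0 + 1 = 1.
  i=1: a_1=1, p_1 = 1*34 + 1 = 35, q_1 = 1*1 + 0 = 1.
  i=2: a_2=12, p_2 = 12*35 + 34 = 454, q_2 = 12*1 + 1 = 13.
  i=3: a_3=1, p_3 = 1*454 + 35 = 489, q_3 = 1*13 + 1 = 14.
Check: 489^2 - 1220*14^2 = 239121 - 239120 = 1, so (x, y) = (489, 14) solves the equation, and by the theorem it is the least positive solution.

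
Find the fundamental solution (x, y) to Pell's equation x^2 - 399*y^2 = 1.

(x, y) = (20, 1)

First expand sqrt(399) as a continued fraction. With x_i = (sqrt(399) + m_i)/d_i and (m_0, d_0) = (0, 1): a_0 = floor(sqrt(399)) = 19, since 19^2 = 361 <= 399 < 400 = 20^2.
Iterate m_{i+1} = d_i*a_i - m_i, d_{i+1} = (399 - m_{i+1}^2)/d_i, a_{i+1} = floor((a_0 + m_{i+1})/d_{i+1}):
  m_1 = 1*19 - 0 = 19, d_1 = (399 - 19^2)/1 = 38/1 = 38, a_1 = floor((19 + 19)/38) = 1.
  m_2 = 38*1 - 19 = 19, d_2 = (399 - 19^2)/38 = 38/38 = 1, a_2 = floor((19 + 19)/1) = 38.
  m_3 = 1*38 - 19 = 19, d_3 = (399 - 19^2)/1 = 38/1 = 38: (m_3, d_3) = (m_1, d_1) = (19, 38), so from here the quotients repeat a_1, a_2; the period length is 2.
So sqrt(399) = [19; (1, 38)] with period length k = 2.
k is even, so the fundamental solution of x^2 - 399y^2 = 1 is (p_{k-1}, q_{k-1}) = (p_1, q_1); compute convergents through index 1.
Convergents (p_i = a_i*p_{i-1} + p_{i-2}, q_i = a_i*q_{i-1} + q_{i-2} with p_{-2}=0, p_{-1}=1, q_{-2}=1, q_{-1}=0):
  i=0: a_0=19, p_0 = 19*1 + 0 = 19, q_0 = 19*0 + 1 = 1.
  i=1: a_1=1, p_1 = 1*19 + 1 = 20, q_1 = 1*1 + 0 = 1.
Check: 20^2 - 399*1^2 = 400 - 399 = 1, so (x, y) = (20, 1) solves the equation, and by the theorem it is the least positive solution.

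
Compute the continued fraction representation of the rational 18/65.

[0; 3, 1, 1, 1, 1, 3]

Run the Euclidean algorithm on 18 and 65; the successive quotients are the partial quotients a_0, a_1, ... (each step inverts the fractional part left over by the previous one):
  18 = 0*65 + 18, so a_0 = 0.
  65 = 3*18 + 11, so a_1 = 3.
  18 = 1*11 + 7, so a_2 = 1.
  11 = 1*7 + 4, so a_3 = 1.
  7 = 1*4 + 3, so a_4 = 1.
  4 = 1*3 + 1, so a_5 = 1.
  3 = 3*1 + 0, so a_6 = 3.
The remainder reaches 0 after 7 divisions, so the expansion has 7 partial quotients, read off in order.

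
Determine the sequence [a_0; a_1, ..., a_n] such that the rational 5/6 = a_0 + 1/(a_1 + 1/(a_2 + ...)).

Run the Euclidean algorithm on 5 and 6; the successive quotients are the partial quotients a_0, a_1, ... (each step inverts the fractional part left over by the previous one):
  5 = 0*6 + 5, so a_0 = 0.
  6 = 1*5 + 1, so a_1 = 1.
  5 = 5*1 + 0, so a_2 = 5.
The remainder reaches 0 after 3 divisions, so the expansion has 3 partial quotients, read off in order.

[0; 1, 5]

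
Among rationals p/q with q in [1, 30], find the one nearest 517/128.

Expand x = 517/128 as a continued fraction with the Euclidean algorithm:
  517 = 4*128 + 5, so a_0 = 4.
  128 = 25*5 + 3, so a_1 = 25.
  5 = 1*3 + 2, so a_2 = 1.
  3 = 1*2 + 1, so a_3 = 1.
  2 = 2*1 + 0, so a_4 = 2.
so x = [4; 25, 1, 1, 2].
Convergents (p_i = a_i*p_{i-1} + p_{i-2}, q_i = a_i*q_{i-1} + q_{i-2} with p_{-2}=0, p_{-1}=1, q_{-2}=1, q_{-1}=0), until the denominator exceeds 30:
  i=0: a_0=4, p_0 = 4*1 + 0 = 4, q_0 = 4*0 + 1 = 1.
  i=1: a_1=25, p_1 = 25*4 + 1 = 101, q_1 = 25*1 + 0 = 25.
  i=2: a_2=1, p_2 = 1*101 + 4 = 105, q_2 = 1*25 + 1 = 26.
  i=3: a_3=1, p_3 = 1*105 + 101 = 206, q_3 = 1*26 + 25 = 51.
q_3 = 51 > 30, so the last convergent with denominator <= 30 is p_2/q_2 = 105/26.
The closest fraction with denominator <= 30 is either p_2/q_2 or the intermediate fraction (k*p_2 + p_1)/(k*q_2 + q_1) with the largest k >= 1 whose denominator stays <= 30; these approach x as k grows, and every other convergent or intermediate fraction in range is farther away.
Largest k: floor((30 - q_1)/q_2) = floor((30 - 25)/26) = 0.
Since k = 0, no intermediate fraction beyond p_2/q_2 has denominator <= 30, so the convergent 105/26 is the closest (its error is |517*26 - 105*128|/(128*26) = 2/3328).

105/26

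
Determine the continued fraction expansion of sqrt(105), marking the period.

[10; (4, 20)]

Write x_i = (sqrt(105) + m_i)/d_i with (m_0, d_0) = (0, 1). a_0 = floor(sqrt(105)) = 10, since 10^2 = 100 <= 105 < 121 = 11^2.
Iterate m_{i+1} = d_i*a_i - m_i, d_{i+1} = (105 - m_{i+1}^2)/d_i, a_{i+1} = floor((a_0 + m_{i+1})/d_{i+1}):
  m_1 = 1*10 - 0 = 10, d_1 = (105 - 10^2)/1 = 5/1 = 5, a_1 = floor((10 + 10)/5) = 4.
  m_2 = 5*4 - 10 = 10, d_2 = (105 - 10^2)/5 = 5/5 = 1, a_2 = floor((10 + 10)/1) = 20.
  m_3 = 1*20 - 10 = 10, d_3 = (105 - 10^2)/1 = 5/1 = 5: (m_3, d_3) = (m_1, d_1) = (10, 5), so from here the quotients repeat a_1, a_2; the period length is 2.
Hence the expansion of sqrt(105) is a_0 = 10 followed by the repeating block 4, 20 (period 2).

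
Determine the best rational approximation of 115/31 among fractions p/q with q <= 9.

Expand x = 115/31 as a continued fraction with the Euclidean algorithm:
  115 = 3*31 + 22, so a_0 = 3.
  31 = 1*22 + 9, so a_1 = 1.
  22 = 2*9 + 4, so a_2 = 2.
  9 = 2*4 + 1, so a_3 = 2.
  4 = 4*1 + 0, so a_4 = 4.
so x = [3; 1, 2, 2, 4].
Convergents (p_i = a_i*p_{i-1} + p_{i-2}, q_i = a_i*q_{i-1} + q_{i-2} with p_{-2}=0, p_{-1}=1, q_{-2}=1, q_{-1}=0), until the denominator exceeds 9:
  i=0: a_0=3, p_0 = 3*1 + 0 = 3, q_0 = 3*0 + 1 = 1.
  i=1: a_1=1, p_1 = 1*3 + 1 = 4, q_1 = 1*1 + 0 = 1.
  i=2: a_2=2, p_2 = 2*4 + 3 = 11, q_2 = 2*1 + 1 = 3.
  i=3: a_3=2, p_3 = 2*11 + 4 = 26, q_3 = 2*3 + 1 = 7.
  i=4: a_4=4, p_4 = 4*26 + 11 = 115, q_4 = 4*7 + 3 = 31.
q_4 = 31 > 9, so the last convergent with denominator <= 9 is p_3/q_3 = 26/7.
The closest fraction with denominator <= 9 is either p_3/q_3 or the intermediate fraction (k*p_3 + p_2)/(k*q_3 + q_2) with the largest k >= 1 whose denominator stays <= 9; these approach x as k grows, and every other convergent or intermediate fraction in range is farther away.
Largest k: floor((9 - q_2)/q_3) = floor((9 - 3)/7) = 0.
Since k = 0, no intermediate fraction beyond p_3/q_3 has denominator <= 9, so the convergent 26/7 is the closest (its error is |115*7 - 26*31|/(31*7) = 1/217).

26/7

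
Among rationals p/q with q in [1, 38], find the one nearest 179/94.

40/21

Expand x = 179/94 as a continued fraction with the Euclidean algorithm:
  179 = 1*94 + 85, so a_0 = 1.
  94 = 1*85 + 9, so a_1 = 1.
  85 = 9*9 + 4, so a_2 = 9.
  9 = 2*4 + 1, so a_3 = 2.
  4 = 4*1 + 0, so a_4 = 4.
so x = [1; 1, 9, 2, 4].
Convergents (p_i = a_i*p_{i-1} + p_{i-2}, q_i = a_i*q_{i-1} + q_{i-2} with p_{-2}=0, p_{-1}=1, q_{-2}=1, q_{-1}=0), until the denominator exceeds 38:
  i=0: a_0=1, p_0 = 1*1 + 0 = 1, q_0 = 1*0 + 1 = 1.
  i=1: a_1=1, p_1 = 1*1 + 1 = 2, q_1 = 1*1 + 0 = 1.
  i=2: a_2=9, p_2 = 9*2 + 1 = 19, q_2 = 9*1 + 1 = 10.
  i=3: a_3=2, p_3 = 2*19 + 2 = 40, q_3 = 2*10 + 1 = 21.
  i=4: a_4=4, p_4 = 4*40 + 19 = 179, q_4 = 4*21 + 10 = 94.
q_4 = 94 > 38, so the last convergent with denominator <= 38 is p_3/q_3 = 40/21.
The closest fraction with denominator <= 38 is either p_3/q_3 or the intermediate fraction (k*p_3 + p_2)/(k*q_3 + q_2) with the largest k >= 1 whose denominator stays <= 38; these approach x as k grows, and every other convergent or intermediate fraction in range is farther away.
Largest k: floor((38 - q_2)/q_3) = floor((38 - 10)/21) = 1.
That gives (1*40 + 19)/(1*21 + 10) = 59/31.
Compare the errors: |x - 40/21| = |179*21 - 40*94|/(94*21) = 1/1974, and |x - 59/31| = |179*31 - 59*94|/(94*31) = 3/2914.
Cross-multiplying, 1*2914 = 2914 < 5922 = 3*1974, so 1/1974 is smaller: the convergent 40/21 is closer to x than 59/31.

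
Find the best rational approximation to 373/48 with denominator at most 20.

Expand x = 373/48 as a continued fraction with the Euclidean algorithm:
  373 = 7*48 + 37, so a_0 = 7.
  48 = 1*37 + 11, so a_1 = 1.
  37 = 3*11 + 4, so a_2 = 3.
  11 = 2*4 + 3, so a_3 = 2.
  4 = 1*3 + 1, so a_4 = 1.
  3 = 3*1 + 0, so a_5 = 3.
so x = [7; 1, 3, 2, 1, 3].
Convergents (p_i = a_i*p_{i-1} + p_{i-2}, q_i = a_i*q_{i-1} + q_{i-2} with p_{-2}=0, p_{-1}=1, q_{-2}=1, q_{-1}=0), until the denominator exceeds 20:
  i=0: a_0=7, p_0 = 7*1 + 0 = 7, q_0 = 7*0 + 1 = 1.
  i=1: a_1=1, p_1 = 1*7 + 1 = 8, q_1 = 1*1 + 0 = 1.
  i=2: a_2=3, p_2 = 3*8 + 7 = 31, q_2 = 3*1 + 1 = 4.
  i=3: a_3=2, p_3 = 2*31 + 8 = 70, q_3 = 2*4 + 1 = 9.
  i=4: a_4=1, p_4 = 1*70 + 31 = 101, q_4 = 1*9 + 4 = 13.
  i=5: a_5=3, p_5 = 3*101 + 70 = 373, q_5 = 3*13 + 9 = 48.
q_5 = 48 > 20, so the last convergent with denominator <= 20 is p_4/q_4 = 101/13.
The closest fraction with denominator <= 20 is either p_4/q_4 or the intermediate fraction (k*p_4 + p_3)/(k*q_4 + q_3) with the largest k >= 1 whose denominator stays <= 20; these approach x as k grows, and every other convergent or intermediate fraction in range is farther away.
Largest k: floor((20 - q_3)/q_4) = floor((20 - 9)/13) = 0.
Since k = 0, no intermediate fraction beyond p_4/q_4 has denominator <= 20, so the convergent 101/13 is the closest (its error is |373*13 - 101*48|/(48*13) = 1/624).

101/13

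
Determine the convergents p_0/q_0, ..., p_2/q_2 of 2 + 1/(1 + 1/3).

2/1, 3/1, 11/4

Using the convergent recurrence p_i = a_i*p_{i-1} + p_{i-2}, q_i = a_i*q_{i-1} + q_{i-2} with p_{-2}=0, p_{-1}=1, q_{-2}=1, q_{-1}=0:
  i=0: a_0=2, p_0 = 2*1 + 0 = 2, q_0 = 2*0 + 1 = 1.
  i=1: a_1=1, p_1 = 1*2 + 1 = 3, q_1 = 1*1 + 0 = 1.
  i=2: a_2=3, p_2 = 3*3 + 2 = 11, q_2 = 3*1 + 1 = 4.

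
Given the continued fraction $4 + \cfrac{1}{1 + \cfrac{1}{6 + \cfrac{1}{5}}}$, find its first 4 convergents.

4/1, 5/1, 34/7, 175/36

Using the convergent recurrence p_i = a_i*p_{i-1} + p_{i-2}, q_i = a_i*q_{i-1} + q_{i-2} with p_{-2}=0, p_{-1}=1, q_{-2}=1, q_{-1}=0:
  i=0: a_0=4, p_0 = 4*1 + 0 = 4, q_0 = 4*0 + 1 = 1.
  i=1: a_1=1, p_1 = 1*4 + 1 = 5, q_1 = 1*1 + 0 = 1.
  i=2: a_2=6, p_2 = 6*5 + 4 = 34, q_2 = 6*1 + 1 = 7.
  i=3: a_3=5, p_3 = 5*34 + 5 = 175, q_3 = 5*7 + 1 = 36.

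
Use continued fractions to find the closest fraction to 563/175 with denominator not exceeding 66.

74/23

Expand x = 563/175 as a continued fraction with the Euclidean algorithm:
  563 = 3*175 + 38, so a_0 = 3.
  175 = 4*38 + 23, so a_1 = 4.
  38 = 1*23 + 15, so a_2 = 1.
  23 = 1*15 + 8, so a_3 = 1.
  15 = 1*8 + 7, so a_4 = 1.
  8 = 1*7 + 1, so a_5 = 1.
  7 = 7*1 + 0, so a_6 = 7.
so x = [3; 4, 1, 1, 1, 1, 7].
Convergents (p_i = a_i*p_{i-1} + p_{i-2}, q_i = a_i*q_{i-1} + q_{i-2} with p_{-2}=0, p_{-1}=1, q_{-2}=1, q_{-1}=0), until the denominator exceeds 66:
  i=0: a_0=3, p_0 = 3*1 + 0 = 3, q_0 = 3*0 + 1 = 1.
  i=1: a_1=4, p_1 = 4*3 + 1 = 13, q_1 = 4*1 + 0 = 4.
  i=2: a_2=1, p_2 = 1*13 + 3 = 16, q_2 = 1*4 + 1 = 5.
  i=3: a_3=1, p_3 = 1*16 + 13 = 29, q_3 = 1*5 + 4 = 9.
  i=4: a_4=1, p_4 = 1*29 + 16 = 45, q_4 = 1*9 + 5 = 14.
  i=5: a_5=1, p_5 = 1*45 + 29 = 74, q_5 = 1*14 + 9 = 23.
  i=6: a_6=7, p_6 = 7*74 + 45 = 563, q_6 = 7*23 + 14 = 175.
q_6 = 175 > 66, so the last convergent with denominator <= 66 is p_5/q_5 = 74/23.
The closest fraction with denominator <= 66 is either p_5/q_5 or the intermediate fraction (k*p_5 + p_4)/(k*q_5 + q_4) with the largest k >= 1 whose denominator stays <= 66; these approach x as k grows, and every other convergent or intermediate fraction in range is farther away.
Largest k: floor((66 - q_4)/q_5) = floor((66 - 14)/23) = 2.
That gives (2*74 + 45)/(2*23 + 14) = 193/60.
Compare the errors: |x - 74/23| = |563*23 - 74*175|/(175*23) = 1/4025, and |x - 193/60| = |563*60 - 193*175|/(175*60) = 5/10500.
Cross-multiplying, 1*10500 = 10500 < 20125 = 5*4025, so 1/4025 is smaller: the convergent 74/23 is closer to x than 193/60.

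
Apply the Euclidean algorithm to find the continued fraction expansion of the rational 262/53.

[4; 1, 16, 1, 2]

Run the Euclidean algorithm on 262 and 53; the successive quotients are the partial quotients a_0, a_1, ... (each step inverts the fractional part left over by the previous one):
  262 = 4*53 + 50, so a_0 = 4.
  53 = 1*50 + 3, so a_1 = 1.
  50 = 16*3 + 2, so a_2 = 16.
  3 = 1*2 + 1, so a_3 = 1.
  2 = 2*1 + 0, so a_4 = 2.
The remainder reaches 0 after 5 divisions, so the expansion has 5 partial quotients, read off in order.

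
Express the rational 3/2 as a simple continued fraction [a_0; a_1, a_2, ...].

[1; 2]

Run the Euclidean algorithm on 3 and 2; the successive quotients are the partial quotients a_0, a_1, ... (each step inverts the fractional part left over by the previous one):
  3 = 1*2 + 1, so a_0 = 1.
  2 = 2*1 + 0, so a_1 = 2.
The remainder reaches 0 after 2 divisions, so the expansion has 2 partial quotients, read off in order.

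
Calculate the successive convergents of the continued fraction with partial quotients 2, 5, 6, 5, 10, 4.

2/1, 11/5, 68/31, 351/160, 3578/1631, 14663/6684

Using the convergent recurrence p_i = a_i*p_{i-1} + p_{i-2}, q_i = a_i*q_{i-1} + q_{i-2} with p_{-2}=0, p_{-1}=1, q_{-2}=1, q_{-1}=0:
  i=0: a_0=2, p_0 = 2*1 + 0 = 2, q_0 = 2*0 + 1 = 1.
  i=1: a_1=5, p_1 = 5*2 + 1 = 11, q_1 = 5*1 + 0 = 5.
  i=2: a_2=6, p_2 = 6*11 + 2 = 68, q_2 = 6*5 + 1 = 31.
  i=3: a_3=5, p_3 = 5*68 + 11 = 351, q_3 = 5*31 + 5 = 160.
  i=4: a_4=10, p_4 = 10*351 + 68 = 3578, q_4 = 10*160 + 31 = 1631.
  i=5: a_5=4, p_5 = 4*3578 + 351 = 14663, q_5 = 4*1631 + 160 = 6684.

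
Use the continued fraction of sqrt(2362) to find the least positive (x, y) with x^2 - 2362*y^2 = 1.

First expand sqrt(2362) as a continued fraction. With x_i = (sqrt(2362) + m_i)/d_i and (m_0, d_0) = (0, 1): a_0 = floor(sqrt(2362)) = 48, since 48^2 = 2304 <= 2362 < 2401 = 49^2.
Iterate m_{i+1} = d_i*a_i - m_i, d_{i+1} = (2362 - m_{i+1}^2)/d_i, a_{i+1} = floor((a_0 + m_{i+1})/d_{i+1}):
  m_1 = 1*48 - 0 = 48, d_1 = (2362 - 48^2)/1 = 58/1 = 58, a_1 = floor((48 + 48)/58) = 1.
  m_2 = 58*1 - 48 = 10, d_2 = (2362 - 10^2)/58 = 2262/58 = 39, a_2 = floor((48 + 10)/39) = 1.
  m_3 = 39*1 - 10 = 29, d_3 = (2362 - 29^2)/39 = 1521/39 = 39, a_3 = floor((48 + 29)/39) = 1.
  m_4 = 39*1 - 29 = 10, d_4 = (2362 - 10^2)/39 = 2262/39 = 58, a_4 = floor((48 + 10)/58) = 1.
  m_5 = 58*1 - 10 = 48, d_5 = (2362 - 48^2)/58 = 58/58 = 1, a_5 = floor((48 + 48)/1) = 96.
  m_6 = 1*96 - 48 = 48, d_6 = (2362 - 48^2)/1 = 58/1 = 58: (m_6, d_6) = (m_1, d_1) = (48, 58), so from here the quotients repeat a_1, ..., a_5; the period length is 5.
So sqrt(2362) = [48; (1, 1, 1, 1, 96)] with period length k = 5.
k is odd, so (p_{k-1}, q_{k-1}) only solves x^2 - 2362y^2 = -1 and the fundamental solution of x^2 - 2362y^2 = 1 is (p_{2k-1}, q_{2k-1}) = (p_9, q_9); compute convergents through index 9, running through the period twice.
Convergents (p_i = a_i*p_{i-1} + p_{i-2}, q_i = a_i*q_{i-1} + q_{i-2} with p_{-2}=0, p_{-1}=1, q_{-2}=1, q_{-1}=0):
  i=0: a_0=48, p_0 = 48*1 + 0 = 48, q_0 = 48*0 + 1 = 1.
  i=1: a_1=1, p_1 = 1*48 + 1 = 49, q_1 = 1*1 + 0 = 1.
  i=2: a_2=1, p_2 = 1*49 + 48 = 97, q_2 = 1*1 + 1 = 2.
  i=3: a_3=1, p_3 = 1*97 + 49 = 146, q_3 = 1*2 + 1 = 3.
  i=4: a_4=1, p_4 = 1*146 + 97 = 243, q_4 = 1*3 + 2 = 5.
  i=5: a_5=96, p_5 = 96*243 + 146 = 23474, q_5 = 96*5 + 3 = 483.
  i=6: a_6=1, p_6 = 1*23474 + 243 = 23717, q_6 = 1*483 + 5 = 488.
  i=7: a_7=1, p_7 = 1*23717 + 23474 = 47191, q_7 = 1*488 + 483 = 971.
  i=8: a_8=1, p_8 = 1*47191 + 23717 = 70908, q_8 = 1*971 + 488 = 1459.
  i=9: a_9=1, p_9 = 1*70908 + 47191 = 118099, q_9 = 1*1459 + 971 = 2430.
Indeed p_4^2 - 2362*q_4^2 = 59049 - 59050 = -1, not +1.
Check: 118099^2 - 2362*2430^2 = 13947373801 - 13947373800 = 1, so (x, y) = (118099, 2430) solves the equation, and by the theorem it is the least positive solution.

(x, y) = (118099, 2430)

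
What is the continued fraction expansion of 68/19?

Run the Euclidean algorithm on 68 and 19; the successive quotients are the partial quotients a_0, a_1, ... (each step inverts the fractional part left over by the previous one):
  68 = 3*19 + 11, so a_0 = 3.
  19 = 1*11 + 8, so a_1 = 1.
  11 = 1*8 + 3, so a_2 = 1.
  8 = 2*3 + 2, so a_3 = 2.
  3 = 1*2 + 1, so a_4 = 1.
  2 = 2*1 + 0, so a_5 = 2.
The remainder reaches 0 after 6 divisions, so the expansion has 6 partial quotients, read off in order.

[3; 1, 1, 2, 1, 2]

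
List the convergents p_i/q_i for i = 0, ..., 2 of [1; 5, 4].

1/1, 6/5, 25/21

Using the convergent recurrence p_i = a_i*p_{i-1} + p_{i-2}, q_i = a_i*q_{i-1} + q_{i-2} with p_{-2}=0, p_{-1}=1, q_{-2}=1, q_{-1}=0:
  i=0: a_0=1, p_0 = 1*1 + 0 = 1, q_0 = 1*0 + 1 = 1.
  i=1: a_1=5, p_1 = 5*1 + 1 = 6, q_1 = 5*1 + 0 = 5.
  i=2: a_2=4, p_2 = 4*6 + 1 = 25, q_2 = 4*5 + 1 = 21.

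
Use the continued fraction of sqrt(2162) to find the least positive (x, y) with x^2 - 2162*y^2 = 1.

First expand sqrt(2162) as a continued fraction. With x_i = (sqrt(2162) + m_i)/d_i and (m_0, d_0) = (0, 1): a_0 = floor(sqrt(2162)) = 46, since 46^2 = 2116 <= 2162 < 2209 = 47^2.
Iterate m_{i+1} = d_i*a_i - m_i, d_{i+1} = (2162 - m_{i+1}^2)/d_i, a_{i+1} = floor((a_0 + m_{i+1})/d_{i+1}):
  m_1 = 1*46 - 0 = 46, d_1 = (2162 - 46^2)/1 = 46/1 = 46, a_1 = floor((46 + 46)/46) = 2.
  m_2 = 46*2 - 46 = 46, d_2 = (2162 - 46^2)/46 = 46/46 = 1, a_2 = floor((46 + 46)/1) = 92.
  m_3 = 1*92 - 46 = 46, d_3 = (2162 - 46^2)/1 = 46/1 = 46: (m_3, d_3) = (m_1, d_1) = (46, 46), so from here the quotients repeat a_1, a_2; the period length is 2.
So sqrt(2162) = [46; (2, 92)] with period length k = 2.
k is even, so the fundamental solution of x^2 - 2162y^2 = 1 is (p_{k-1}, q_{k-1}) = (p_1, q_1); compute convergents through index 1.
Convergents (p_i = a_i*p_{i-1} + p_{i-2}, q_i = a_i*q_{i-1} + q_{i-2} with p_{-2}=0, p_{-1}=1, q_{-2}=1, q_{-1}=0):
  i=0: a_0=46, p_0 = 46*1 + 0 = 46, q_0 = 46*0 + 1 = 1.
  i=1: a_1=2, p_1 = 2*46 + 1 = 93, q_1 = 2*1 + 0 = 2.
Check: 93^2 - 2162*2^2 = 8649 - 8648 = 1, so (x, y) = (93, 2) solves the equation, and by the theorem it is the least positive solution.

(x, y) = (93, 2)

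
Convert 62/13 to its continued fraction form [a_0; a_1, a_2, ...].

Run the Euclidean algorithm on 62 and 13; the successive quotients are the partial quotients a_0, a_1, ... (each step inverts the fractional part left over by the previous one):
  62 = 4*13 + 10, so a_0 = 4.
  13 = 1*10 + 3, so a_1 = 1.
  10 = 3*3 + 1, so a_2 = 3.
  3 = 3*1 + 0, so a_3 = 3.
The remainder reaches 0 after 4 divisions, so the expansion has 4 partial quotients, read off in order.

[4; 1, 3, 3]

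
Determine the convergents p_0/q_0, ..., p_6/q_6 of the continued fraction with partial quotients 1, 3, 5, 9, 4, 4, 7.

Using the convergent recurrence p_i = a_i*p_{i-1} + p_{i-2}, q_i = a_i*q_{i-1} + q_{i-2} with p_{-2}=0, p_{-1}=1, q_{-2}=1, q_{-1}=0:
  i=0: a_0=1, p_0 = 1*1 + 0 = 1, q_0 = 1*0 + 1 = 1.
  i=1: a_1=3, p_1 = 3*1 + 1 = 4, q_1 = 3*1 + 0 = 3.
  i=2: a_2=5, p_2 = 5*4 + 1 = 21, q_2 = 5*3 + 1 = 16.
  i=3: a_3=9, p_3 = 9*21 + 4 = 193, q_3 = 9*16 + 3 = 147.
  i=4: a_4=4, p_4 = 4*193 + 21 = 793, q_4 = 4*147 + 16 = 604.
  i=5: a_5=4, p_5 = 4*793 + 193 = 3365, q_5 = 4*604 + 147 = 2563.
  i=6: a_6=7, p_6 = 7*3365 + 793 = 24348, q_6 = 7*2563 + 604 = 18545.

1/1, 4/3, 21/16, 193/147, 793/604, 3365/2563, 24348/18545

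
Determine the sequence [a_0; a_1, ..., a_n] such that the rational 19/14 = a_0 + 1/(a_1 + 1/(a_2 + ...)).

[1; 2, 1, 4]

Run the Euclidean algorithm on 19 and 14; the successive quotients are the partial quotients a_0, a_1, ... (each step inverts the fractional part left over by the previous one):
  19 = 1*14 + 5, so a_0 = 1.
  14 = 2*5 + 4, so a_1 = 2.
  5 = 1*4 + 1, so a_2 = 1.
  4 = 4*1 + 0, so a_3 = 4.
The remainder reaches 0 after 4 divisions, so the expansion has 4 partial quotients, read off in order.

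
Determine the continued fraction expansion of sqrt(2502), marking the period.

Write x_i = (sqrt(2502) + m_i)/d_i with (m_0, d_0) = (0, 1). a_0 = floor(sqrt(2502)) = 50, since 50^2 = 2500 <= 2502 < 2601 = 51^2.
Iterate m_{i+1} = d_i*a_i - m_i, d_{i+1} = (2502 - m_{i+1}^2)/d_i, a_{i+1} = floor((a_0 + m_{i+1})/d_{i+1}):
  m_1 = 1*50 - 0 = 50, d_1 = (2502 - 50^2)/1 = 2/1 = 2, a_1 = floor((50 + 50)/2) = 50.
  m_2 = 2*50 - 50 = 50, d_2 = (2502 - 50^2)/2 = 2/2 = 1, a_2 = floor((50 + 50)/1) = 100.
  m_3 = 1*100 - 50 = 50, d_3 = (2502 - 50^2)/1 = 2/1 = 2: (m_3, d_3) = (m_1, d_1) = (50, 2), so from here the quotients repeat a_1, a_2; the period length is 2.
Hence the expansion of sqrt(2502) is a_0 = 50 followed by the repeating block 50, 100 (period 2).

[50; (50, 100)]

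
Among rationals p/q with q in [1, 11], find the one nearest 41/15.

Expand x = 41/15 as a continued fraction with the Euclidean algorithm:
  41 = 2*15 + 11, so a_0 = 2.
  15 = 1*11 + 4, so a_1 = 1.
  11 = 2*4 + 3, so a_2 = 2.
  4 = 1*3 + 1, so a_3 = 1.
  3 = 3*1 + 0, so a_4 = 3.
so x = [2; 1, 2, 1, 3].
Convergents (p_i = a_i*p_{i-1} + p_{i-2}, q_i = a_i*q_{i-1} + q_{i-2} with p_{-2}=0, p_{-1}=1, q_{-2}=1, q_{-1}=0), until the denominator exceeds 11:
  i=0: a_0=2, p_0 = 2*1 + 0 = 2, q_0 = 2*0 + 1 = 1.
  i=1: a_1=1, p_1 = 1*2 + 1 = 3, q_1 = 1*1 + 0 = 1.
  i=2: a_2=2, p_2 = 2*3 + 2 = 8, q_2 = 2*1 + 1 = 3.
  i=3: a_3=1, p_3 = 1*8 + 3 = 11, q_3 = 1*3 + 1 = 4.
  i=4: a_4=3, p_4 = 3*11 + 8 = 41, q_4 = 3*4 + 3 = 15.
q_4 = 15 > 11, so the last convergent with denominator <= 11 is p_3/q_3 = 11/4.
The closest fraction with denominator <= 11 is either p_3/q_3 or the intermediate fraction (k*p_3 + p_2)/(k*q_3 + q_2) with the largest k >= 1 whose denominator stays <= 11; these approach x as k grows, and every other convergent or intermediate fraction in range is farther away.
Largest k: floor((11 - q_2)/q_3) = floor((11 - 3)/4) = 2.
That gives (2*11 + 8)/(2*4 + 3) = 30/11.
Compare the errors: |x - 11/4| = |41*4 - 11*15|/(15*4) = 1/60, and |x - 30/11| = |41*11 - 30*15|/(15*11) = 1/165.
Cross-multiplying, 1*60 = 60 < 165 = 1*165, so 1/165 is smaller: the intermediate fraction 30/11 is closer to x than 11/4.

30/11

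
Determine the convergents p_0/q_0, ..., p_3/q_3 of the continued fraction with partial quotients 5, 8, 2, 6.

Using the convergent recurrence p_i = a_i*p_{i-1} + p_{i-2}, q_i = a_i*q_{i-1} + q_{i-2} with p_{-2}=0, p_{-1}=1, q_{-2}=1, q_{-1}=0:
  i=0: a_0=5, p_0 = 5*1 + 0 = 5, q_0 = 5*0 + 1 = 1.
  i=1: a_1=8, p_1 = 8*5 + 1 = 41, q_1 = 8*1 + 0 = 8.
  i=2: a_2=2, p_2 = 2*41 + 5 = 87, q_2 = 2*8 + 1 = 17.
  i=3: a_3=6, p_3 = 6*87 + 41 = 563, q_3 = 6*17 + 8 = 110.

5/1, 41/8, 87/17, 563/110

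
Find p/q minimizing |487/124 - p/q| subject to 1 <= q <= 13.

51/13

Expand x = 487/124 as a continued fraction with the Euclidean algorithm:
  487 = 3*124 + 115, so a_0 = 3.
  124 = 1*115 + 9, so a_1 = 1.
  115 = 12*9 + 7, so a_2 = 12.
  9 = 1*7 + 2, so a_3 = 1.
  7 = 3*2 + 1, so a_4 = 3.
  2 = 2*1 + 0, so a_5 = 2.
so x = [3; 1, 12, 1, 3, 2].
Convergents (p_i = a_i*p_{i-1} + p_{i-2}, q_i = a_i*q_{i-1} + q_{i-2} with p_{-2}=0, p_{-1}=1, q_{-2}=1, q_{-1}=0), until the denominator exceeds 13:
  i=0: a_0=3, p_0 = 3*1 + 0 = 3, q_0 = 3*0 + 1 = 1.
  i=1: a_1=1, p_1 = 1*3 + 1 = 4, q_1 = 1*1 + 0 = 1.
  i=2: a_2=12, p_2 = 12*4 + 3 = 51, q_2 = 12*1 + 1 = 13.
  i=3: a_3=1, p_3 = 1*51 + 4 = 55, q_3 = 1*13 + 1 = 14.
q_3 = 14 > 13, so the last convergent with denominator <= 13 is p_2/q_2 = 51/13.
The closest fraction with denominator <= 13 is either p_2/q_2 or the intermediate fraction (k*p_2 + p_1)/(k*q_2 + q_1) with the largest k >= 1 whose denominator stays <= 13; these approach x as k grows, and every other convergent or intermediate fraction in range is farther away.
Largest k: floor((13 - q_1)/q_2) = floor((13 - 1)/13) = 0.
Since k = 0, no intermediate fraction beyond p_2/q_2 has denominator <= 13, so the convergent 51/13 is the closest (its error is |487*13 - 51*124|/(124*13) = 7/1612).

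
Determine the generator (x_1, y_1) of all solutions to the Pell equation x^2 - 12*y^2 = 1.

First expand sqrt(12) as a continued fraction. With x_i = (sqrt(12) + m_i)/d_i and (m_0, d_0) = (0, 1): a_0 = floor(sqrt(12)) = 3, since 3^2 = 9 <= 12 < 16 = 4^2.
Iterate m_{i+1} = d_i*a_i - m_i, d_{i+1} = (12 - m_{i+1}^2)/d_i, a_{i+1} = floor((a_0 + m_{i+1})/d_{i+1}):
  m_1 = 1*3 - 0 = 3, d_1 = (12 - 3^2)/1 = 3/1 = 3, a_1 = floor((3 + 3)/3) = 2.
  m_2 = 3*2 - 3 = 3, d_2 = (12 - 3^2)/3 = 3/3 = 1, a_2 = floor((3 + 3)/1) = 6.
  m_3 = 1*6 - 3 = 3, d_3 = (12 - 3^2)/1 = 3/1 = 3: (m_3, d_3) = (m_1, d_1) = (3, 3), so from here the quotients repeat a_1, a_2; the period length is 2.
So sqrt(12) = [3; (2, 6)] with period length k = 2.
k is even, so the fundamental solution of x^2 - 12y^2 = 1 is (p_{k-1}, q_{k-1}) = (p_1, q_1); compute convergents through index 1.
Convergents (p_i = a_i*p_{i-1} + p_{i-2}, q_i = a_i*q_{i-1} + q_{i-2} with p_{-2}=0, p_{-1}=1, q_{-2}=1, q_{-1}=0):
  i=0: a_0=3, p_0 = 3*1 + 0 = 3, q_0 = 3*0 + 1 = 1.
  i=1: a_1=2, p_1 = 2*3 + 1 = 7, q_1 = 2*1 + 0 = 2.
Check: 7^2 - 12*2^2 = 49 - 48 = 1, so (x, y) = (7, 2) solves the equation, and by the theorem it is the least positive solution.

(x, y) = (7, 2)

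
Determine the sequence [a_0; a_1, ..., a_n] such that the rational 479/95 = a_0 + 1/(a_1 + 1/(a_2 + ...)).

[5; 23, 1, 3]

Run the Euclidean algorithm on 479 and 95; the successive quotients are the partial quotients a_0, a_1, ... (each step inverts the fractional part left over by the previous one):
  479 = 5*95 + 4, so a_0 = 5.
  95 = 23*4 + 3, so a_1 = 23.
  4 = 1*3 + 1, so a_2 = 1.
  3 = 3*1 + 0, so a_3 = 3.
The remainder reaches 0 after 4 divisions, so the expansion has 4 partial quotients, read off in order.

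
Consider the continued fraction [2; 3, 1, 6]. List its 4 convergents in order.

Using the convergent recurrence p_i = a_i*p_{i-1} + p_{i-2}, q_i = a_i*q_{i-1} + q_{i-2} with p_{-2}=0, p_{-1}=1, q_{-2}=1, q_{-1}=0:
  i=0: a_0=2, p_0 = 2*1 + 0 = 2, q_0 = 2*0 + 1 = 1.
  i=1: a_1=3, p_1 = 3*2 + 1 = 7, q_1 = 3*1 + 0 = 3.
  i=2: a_2=1, p_2 = 1*7 + 2 = 9, q_2 = 1*3 + 1 = 4.
  i=3: a_3=6, p_3 = 6*9 + 7 = 61, q_3 = 6*4 + 3 = 27.

2/1, 7/3, 9/4, 61/27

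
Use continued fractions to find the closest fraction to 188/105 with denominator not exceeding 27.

Expand x = 188/105 as a continued fraction with the Euclidean algorithm:
  188 = 1*105 + 83, so a_0 = 1.
  105 = 1*83 + 22, so a_1 = 1.
  83 = 3*22 + 17, so a_2 = 3.
  22 = 1*17 + 5, so a_3 = 1.
  17 = 3*5 + 2, so a_4 = 3.
  5 = 2*2 + 1, so a_5 = 2.
  2 = 2*1 + 0, so a_6 = 2.
so x = [1; 1, 3, 1, 3, 2, 2].
Convergents (p_i = a_i*p_{i-1} + p_{i-2}, q_i = a_i*q_{i-1} + q_{i-2} with p_{-2}=0, p_{-1}=1, q_{-2}=1, q_{-1}=0), until the denominator exceeds 27:
  i=0: a_0=1, p_0 = 1*1 + 0 = 1, q_0 = 1*0 + 1 = 1.
  i=1: a_1=1, p_1 = 1*1 + 1 = 2, q_1 = 1*1 + 0 = 1.
  i=2: a_2=3, p_2 = 3*2 + 1 = 7, q_2 = 3*1 + 1 = 4.
  i=3: a_3=1, p_3 = 1*7 + 2 = 9, q_3 = 1*4 + 1 = 5.
  i=4: a_4=3, p_4 = 3*9 + 7 = 34, q_4 = 3*5 + 4 = 19.
  i=5: a_5=2, p_5 = 2*34 + 9 = 77, q_5 = 2*19 + 5 = 43.
q_5 = 43 > 27, so the last convergent with denominator <= 27 is p_4/q_4 = 34/19.
The closest fraction with denominator <= 27 is either p_4/q_4 or the intermediate fraction (k*p_4 + p_3)/(k*q_4 + q_3) with the largest k >= 1 whose denominator stays <= 27; these approach x as k grows, and every other convergent or intermediate fraction in range is farther away.
Largest k: floor((27 - q_3)/q_4) = floor((27 - 5)/19) = 1.
That gives (1*34 + 9)/(1*19 + 5) = 43/24.
Compare the errors: |x - 34/19| = |188*19 - 34*105|/(105*19) = 2/1995, and |x - 43/24| = |188*24 - 43*105|/(105*24) = 3/2520.
Cross-multiplying, 2*2520 = 5040 < 5985 = 3*1995, so 2/1995 is smaller: the convergent 34/19 is closer to x than 43/24.

34/19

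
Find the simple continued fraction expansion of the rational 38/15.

Run the Euclidean algorithm on 38 and 15; the successive quotients are the partial quotients a_0, a_1, ... (each step inverts the fractional part left over by the previous one):
  38 = 2*15 + 8, so a_0 = 2.
  15 = 1*8 + 7, so a_1 = 1.
  8 = 1*7 + 1, so a_2 = 1.
  7 = 7*1 + 0, so a_3 = 7.
The remainder reaches 0 after 4 divisions, so the expansion has 4 partial quotients, read off in order.

[2; 1, 1, 7]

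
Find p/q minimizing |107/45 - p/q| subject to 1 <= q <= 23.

Expand x = 107/45 as a continued fraction with the Euclidean algorithm:
  107 = 2*45 + 17, so a_0 = 2.
  45 = 2*17 + 11, so a_1 = 2.
  17 = 1*11 + 6, so a_2 = 1.
  11 = 1*6 + 5, so a_3 = 1.
  6 = 1*5 + 1, so a_4 = 1.
  5 = 5*1 + 0, so a_5 = 5.
so x = [2; 2, 1, 1, 1, 5].
Convergents (p_i = a_i*p_{i-1} + p_{i-2}, q_i = a_i*q_{i-1} + q_{i-2} with p_{-2}=0, p_{-1}=1, q_{-2}=1, q_{-1}=0), until the denominator exceeds 23:
  i=0: a_0=2, p_0 = 2*1 + 0 = 2, q_0 = 2*0 + 1 = 1.
  i=1: a_1=2, p_1 = 2*2 + 1 = 5, q_1 = 2*1 + 0 = 2.
  i=2: a_2=1, p_2 = 1*5 + 2 = 7, q_2 = 1*2 + 1 = 3.
  i=3: a_3=1, p_3 = 1*7 + 5 = 12, q_3 = 1*3 + 2 = 5.
  i=4: a_4=1, p_4 = 1*12 + 7 = 19, q_4 = 1*5 + 3 = 8.
  i=5: a_5=5, p_5 = 5*19 + 12 = 107, q_5 = 5*8 + 5 = 45.
q_5 = 45 > 23, so the last convergent with denominator <= 23 is p_4/q_4 = 19/8.
The closest fraction with denominator <= 23 is either p_4/q_4 or the intermediate fraction (k*p_4 + p_3)/(k*q_4 + q_3) with the largest k >= 1 whose denominator stays <= 23; these approach x as k grows, and every other convergent or intermediate fraction in range is farther away.
Largest k: floor((23 - q_3)/q_4) = floor((23 - 5)/8) = 2.
That gives (2*19 + 12)/(2*8 + 5) = 50/21.
Compare the errors: |x - 19/8| = |107*8 - 19*45|/(45*8) = 1/360, and |x - 50/21| = |107*21 - 50*45|/(45*21) = 3/945.
Cross-multiplying, 1*945 = 945 < 1080 = 3*360, so 1/360 is smaller: the convergent 19/8 is closer to x than 50/21.

19/8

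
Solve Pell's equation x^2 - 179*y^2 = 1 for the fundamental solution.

(x, y) = (4190210, 313191)

First expand sqrt(179) as a continued fraction. With x_i = (sqrt(179) + m_i)/d_i and (m_0, d_0) = (0, 1): a_0 = floor(sqrt(179)) = 13, since 13^2 = 169 <= 179 < 196 = 14^2.
Iterate m_{i+1} = d_i*a_i - m_i, d_{i+1} = (179 - m_{i+1}^2)/d_i, a_{i+1} = floor((a_0 + m_{i+1})/d_{i+1}):
  m_1 = 1*13 - 0 = 13, d_1 = (179 - 13^2)/1 = 10/1 = 10, a_1 = floor((13 + 13)/10) = 2.
  m_2 = 10*2 - 13 = 7, d_2 = (179 - 7^2)/10 = 130/10 = 13, a_2 = floor((13 + 7)/13) = 1.
  m_3 = 13*1 - 7 = 6, d_3 = (179 - 6^2)/13 = 143/13 = 11, a_3 = floor((13 + 6)/11) = 1.
  m_4 = 11*1 - 6 = 5, d_4 = (179 - 5^2)/11 = 154/11 = 14, a_4 = floor((13 + 5)/14) = 1.
  m_5 = 14*1 - 5 = 9, d_5 = (179 - 9^2)/14 = 98/14 = 7, a_5 = floor((13 + 9)/7) = 3.
  m_6 = 7*3 - 9 = 12, d_6 = (179 - 12^2)/7 = 35/7 = 5, a_6 = floor((13 + 12)/5) = 5.
  m_7 = 5*5 - 12 = 13, d_7 = (179 - 13^2)/5 = 10/5 = 2, a_7 = floor((13 + 13)/2) = 13.
  m_8 = 2*13 - 13 = 13, d_8 = (179 - 13^2)/2 = 10/2 = 5, a_8 = floor((13 + 13)/5) = 5.
  m_9 = 5*5 - 13 = 12, d_9 = (179 - 12^2)/5 = 35/5 = 7, a_9 = floor((13 + 12)/7) = 3.
  m_10 = 7*3 - 12 = 9, d_10 = (179 - 9^2)/7 = 98/7 = 14, a_10 = floor((13 + 9)/14) = 1.
  m_11 = 14*1 - 9 = 5, d_11 = (179 - 5^2)/14 = 154/14 = 11, a_11 = floor((13 + 5)/11) = 1.
  m_12 = 11*1 - 5 = 6, d_12 = (179 - 6^2)/11 = 143/11 = 13, a_12 = floor((13 + 6)/13) = 1.
  m_13 = 13*1 - 6 = 7, d_13 = (179 - 7^2)/13 = 130/13 = 10, a_13 = floor((13 + 7)/10) = 2.
  m_14 = 10*2 - 7 = 13, d_14 = (179 - 13^2)/10 = 10/10 = 1, a_14 = floor((13 + 13)/1) = 26.
  m_15 = 1*26 - 13 = 13, d_15 = (179 - 13^2)/1 = 10/1 = 10: (m_15, d_15) = (m_1, d_1) = (13, 10), so from here the quotients repeat a_1, ..., a_14; the period length is 14.
So sqrt(179) = [13; (2, 1, 1, 1, 3, 5, 13, 5, 3, 1, 1, 1, 2, 26)] with period length k = 14.
k is even, so the fundamental solution of x^2 - 179y^2 = 1 is (p_{k-1}, q_{k-1}) = (p_13, q_13); compute convergents through index 13.
Convergents (p_i = a_i*p_{i-1} + p_{i-2}, q_i = a_i*q_{i-1} + q_{i-2} with p_{-2}=0, p_{-1}=1, q_{-2}=1, q_{-1}=0):
  i=0: a_0=13, p_0 = 13*1 + 0 = 13, q_0 = 13*0 + 1 = 1.
  i=1: a_1=2, p_1 = 2*13 + 1 = 27, q_1 = 2*1 + 0 = 2.
  i=2: a_2=1, p_2 = 1*27 + 13 = 40, q_2 = 1*2 + 1 = 3.
  i=3: a_3=1, p_3 = 1*40 + 27 = 67, q_3 = 1*3 + 2 = 5.
  i=4: a_4=1, p_4 = 1*67 + 40 = 107, q_4 = 1*5 + 3 = 8.
  i=5: a_5=3, p_5 = 3*107 + 67 = 388, q_5 = 3*8 + 5 = 29.
  i=6: a_6=5, p_6 = 5*388 + 107 = 2047, q_6 = 5*29 + 8 = 153.
  i=7: a_7=13, p_7 = 13*2047 + 388 = 26999, q_7 = 13*153 + 29 = 2018.
  i=8: a_8=5, p_8 = 5*26999 + 2047 = 137042, q_8 = 5*2018 + 153 = 10243.
  i=9: a_9=3, p_9 = 3*137042 + 26999 = 438125, q_9 = 3*10243 + 2018 = 32747.
  i=10: a_10=1, p_10 = 1*438125 + 137042 = 575167, q_10 = 1*32747 + 10243 = 42990.
  i=11: a_11=1, p_11 = 1*575167 + 438125 = 1013292, q_11 = 1*42990 + 32747 = 75737.
  i=12: a_12=1, p_12 = 1*1013292 + 575167 = 1588459, q_12 = 1*75737 + 42990 = 118727.
  i=13: a_13=2, p_13 = 2*1588459 + 1013292 = 4190210, q_13 = 2*118727 + 75737 = 313191.
Check: 4190210^2 - 179*313191^2 = 17557859844100 - 17557859844099 = 1, so (x, y) = (4190210, 313191) solves the equation, and by the theorem it is the least positive solution.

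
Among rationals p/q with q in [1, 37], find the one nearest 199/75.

69/26

Expand x = 199/75 as a continued fraction with the Euclidean algorithm:
  199 = 2*75 + 49, so a_0 = 2.
  75 = 1*49 + 26, so a_1 = 1.
  49 = 1*26 + 23, so a_2 = 1.
  26 = 1*23 + 3, so a_3 = 1.
  23 = 7*3 + 2, so a_4 = 7.
  3 = 1*2 + 1, so a_5 = 1.
  2 = 2*1 + 0, so a_6 = 2.
so x = [2; 1, 1, 1, 7, 1, 2].
Convergents (p_i = a_i*p_{i-1} + p_{i-2}, q_i = a_i*q_{i-1} + q_{i-2} with p_{-2}=0, p_{-1}=1, q_{-2}=1, q_{-1}=0), until the denominator exceeds 37:
  i=0: a_0=2, p_0 = 2*1 + 0 = 2, q_0 = 2*0 + 1 = 1.
  i=1: a_1=1, p_1 = 1*2 + 1 = 3, q_1 = 1*1 + 0 = 1.
  i=2: a_2=1, p_2 = 1*3 + 2 = 5, q_2 = 1*1 + 1 = 2.
  i=3: a_3=1, p_3 = 1*5 + 3 = 8, q_3 = 1*2 + 1 = 3.
  i=4: a_4=7, p_4 = 7*8 + 5 = 61, q_4 = 7*3 + 2 = 23.
  i=5: a_5=1, p_5 = 1*61 + 8 = 69, q_5 = 1*23 + 3 = 26.
  i=6: a_6=2, p_6 = 2*69 + 61 = 199, q_6 = 2*26 + 23 = 75.
q_6 = 75 > 37, so the last convergent with denominator <= 37 is p_5/q_5 = 69/26.
The closest fraction with denominator <= 37 is either p_5/q_5 or the intermediate fraction (k*p_5 + p_4)/(k*q_5 + q_4) with the largest k >= 1 whose denominator stays <= 37; these approach x as k grows, and every other convergent or intermediate fraction in range is farther away.
Largest k: floor((37 - q_4)/q_5) = floor((37 - 23)/26) = 0.
Since k = 0, no intermediate fraction beyond p_5/q_5 has denominator <= 37, so the convergent 69/26 is the closest (its error is |199*26 - 69*75|/(75*26) = 1/1950).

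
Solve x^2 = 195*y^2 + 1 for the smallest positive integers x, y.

First expand sqrt(195) as a continued fraction. With x_i = (sqrt(195) + m_i)/d_i and (m_0, d_0) = (0, 1): a_0 = floor(sqrt(195)) = 13, since 13^2 = 169 <= 195 < 196 = 14^2.
Iterate m_{i+1} = d_i*a_i - m_i, d_{i+1} = (195 - m_{i+1}^2)/d_i, a_{i+1} = floor((a_0 + m_{i+1})/d_{i+1}):
  m_1 = 1*13 - 0 = 13, d_1 = (195 - 13^2)/1 = 26/1 = 26, a_1 = floor((13 + 13)/26) = 1.
  m_2 = 26*1 - 13 = 13, d_2 = (195 - 13^2)/26 = 26/26 = 1, a_2 = floor((13 + 13)/1) = 26.
  m_3 = 1*26 - 13 = 13, d_3 = (195 - 13^2)/1 = 26/1 = 26: (m_3, d_3) = (m_1, d_1) = (13, 26), so from here the quotients repeat a_1, a_2; the period length is 2.
So sqrt(195) = [13; (1, 26)] with period length k = 2.
k is even, so the fundamental solution of x^2 - 195y^2 = 1 is (p_{k-1}, q_{k-1}) = (p_1, q_1); compute convergents through index 1.
Convergents (p_i = a_i*p_{i-1} + p_{i-2}, q_i = a_i*q_{i-1} + q_{i-2} with p_{-2}=0, p_{-1}=1, q_{-2}=1, q_{-1}=0):
  i=0: a_0=13, p_0 = 13*1 + 0 = 13, q_0 = 13*0 + 1 = 1.
  i=1: a_1=1, p_1 = 1*13 + 1 = 14, q_1 = 1*1 + 0 = 1.
Check: 14^2 - 195*1^2 = 196 - 195 = 1, so (x, y) = (14, 1) solves the equation, and by the theorem it is the least positive solution.

(x, y) = (14, 1)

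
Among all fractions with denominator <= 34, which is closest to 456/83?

Expand x = 456/83 as a continued fraction with the Euclidean algorithm:
  456 = 5*83 + 41, so a_0 = 5.
  83 = 2*41 + 1, so a_1 = 2.
  41 = 41*1 + 0, so a_2 = 41.
so x = [5; 2, 41].
Convergents (p_i = a_i*p_{i-1} + p_{i-2}, q_i = a_i*q_{i-1} + q_{i-2} with p_{-2}=0, p_{-1}=1, q_{-2}=1, q_{-1}=0), until the denominator exceeds 34:
  i=0: a_0=5, p_0 = 5*1 + 0 = 5, q_0 = 5*0 + 1 = 1.
  i=1: a_1=2, p_1 = 2*5 + 1 = 11, q_1 = 2*1 + 0 = 2.
  i=2: a_2=41, p_2 = 41*11 + 5 = 456, q_2 = 41*2 + 1 = 83.
q_2 = 83 > 34, so the last convergent with denominator <= 34 is p_1/q_1 = 11/2.
The closest fraction with denominator <= 34 is either p_1/q_1 or the intermediate fraction (k*p_1 + p_0)/(k*q_1 + q_0) with the largest k >= 1 whose denominator stays <= 34; these approach x as k grows, and every other convergent or intermediate fraction in range is farther away.
Largest k: floor((34 - q_0)/q_1) = floor((34 - 1)/2) = 16.
That gives (16*11 + 5)/(16*2 + 1) = 181/33.
Compare the errors: |x - 11/2| = |456*2 - 11*83|/(83*2) = 1/166, and |x - 181/33| = |456*33 - 181*83|/(83*33) = 25/2739.
Cross-multiplying, 1*2739 = 2739 < 4150 = 25*166, so 1/166 is smaller: the convergent 11/2 is closer to x than 181/33.

11/2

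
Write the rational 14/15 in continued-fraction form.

[0; 1, 14]

Run the Euclidean algorithm on 14 and 15; the successive quotients are the partial quotients a_0, a_1, ... (each step inverts the fractional part left over by the previous one):
  14 = 0*15 + 14, so a_0 = 0.
  15 = 1*14 + 1, so a_1 = 1.
  14 = 14*1 + 0, so a_2 = 14.
The remainder reaches 0 after 3 divisions, so the expansion has 3 partial quotients, read off in order.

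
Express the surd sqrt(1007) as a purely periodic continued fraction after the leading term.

[31; (1, 2, 1, 2, 1, 62)]

Write x_i = (sqrt(1007) + m_i)/d_i with (m_0, d_0) = (0, 1). a_0 = floor(sqrt(1007)) = 31, since 31^2 = 961 <= 1007 < 1024 = 32^2.
Iterate m_{i+1} = d_i*a_i - m_i, d_{i+1} = (1007 - m_{i+1}^2)/d_i, a_{i+1} = floor((a_0 + m_{i+1})/d_{i+1}):
  m_1 = 1*31 - 0 = 31, d_1 = (1007 - 31^2)/1 = 46/1 = 46, a_1 = floor((31 + 31)/46) = 1.
  m_2 = 46*1 - 31 = 15, d_2 = (1007 - 15^2)/46 = 782/46 = 17, a_2 = floor((31 + 15)/17) = 2.
  m_3 = 17*2 - 15 = 19, d_3 = (1007 - 19^2)/17 = 646/17 = 38, a_3 = floor((31 + 19)/38) = 1.
  m_4 = 38*1 - 19 = 19, d_4 = (1007 - 19^2)/38 = 646/38 = 17, a_4 = floor((31 + 19)/17) = 2.
  m_5 = 17*2 - 19 = 15, d_5 = (1007 - 15^2)/17 = 782/17 = 46, a_5 = floor((31 + 15)/46) = 1.
  m_6 = 46*1 - 15 = 31, d_6 = (1007 - 31^2)/46 = 46/46 = 1, a_6 = floor((31 + 31)/1) = 62.
  m_7 = 1*62 - 31 = 31, d_7 = (1007 - 31^2)/1 = 46/1 = 46: (m_7, d_7) = (m_1, d_1) = (31, 46), so from here the quotients repeat a_1, ..., a_6; the period length is 6.
Hence the expansion of sqrt(1007) is a_0 = 31 followed by the repeating block 1, 2, 1, 2, 1, 62 (period 6).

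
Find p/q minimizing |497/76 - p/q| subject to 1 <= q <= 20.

Expand x = 497/76 as a continued fraction with the Euclidean algorithm:
  497 = 6*76 + 41, so a_0 = 6.
  76 = 1*41 + 35, so a_1 = 1.
  41 = 1*35 + 6, so a_2 = 1.
  35 = 5*6 + 5, so a_3 = 5.
  6 = 1*5 + 1, so a_4 = 1.
  5 = 5*1 + 0, so a_5 = 5.
so x = [6; 1, 1, 5, 1, 5].
Convergents (p_i = a_i*p_{i-1} + p_{i-2}, q_i = a_i*q_{i-1} + q_{i-2} with p_{-2}=0, p_{-1}=1, q_{-2}=1, q_{-1}=0), until the denominator exceeds 20:
  i=0: a_0=6, p_0 = 6*1 + 0 = 6, q_0 = 6*0 + 1 = 1.
  i=1: a_1=1, p_1 = 1*6 + 1 = 7, q_1 = 1*1 + 0 = 1.
  i=2: a_2=1, p_2 = 1*7 + 6 = 13, q_2 = 1*1 + 1 = 2.
  i=3: a_3=5, p_3 = 5*13 + 7 = 72, q_3 = 5*2 + 1 = 11.
  i=4: a_4=1, p_4 = 1*72 + 13 = 85, q_4 = 1*11 + 2 = 13.
  i=5: a_5=5, p_5 = 5*85 + 72 = 497, q_5 = 5*13 + 11 = 76.
q_5 = 76 > 20, so the last convergent with denominator <= 20 is p_4/q_4 = 85/13.
The closest fraction with denominator <= 20 is either p_4/q_4 or the intermediate fraction (k*p_4 + p_3)/(k*q_4 + q_3) with the largest k >= 1 whose denominator stays <= 20; these approach x as k grows, and every other convergent or intermediate fraction in range is farther away.
Largest k: floor((20 - q_3)/q_4) = floor((20 - 11)/13) = 0.
Since k = 0, no intermediate fraction beyond p_4/q_4 has denominator <= 20, so the convergent 85/13 is the closest (its error is |497*13 - 85*76|/(76*13) = 1/988).

85/13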